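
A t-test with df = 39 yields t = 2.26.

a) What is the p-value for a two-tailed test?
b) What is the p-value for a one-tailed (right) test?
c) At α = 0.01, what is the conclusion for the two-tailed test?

Answer: a) 0.0295, b) 0.0147, c) fail to reject H₀

Derivation:
Using t-distribution with df = 39:
a) Two-tailed: p = 2×P(T > 2.26) = 0.0295
b) One-tailed: p = P(T > 2.26) = 0.0147
c) 0.0295 ≥ 0.01, fail to reject H₀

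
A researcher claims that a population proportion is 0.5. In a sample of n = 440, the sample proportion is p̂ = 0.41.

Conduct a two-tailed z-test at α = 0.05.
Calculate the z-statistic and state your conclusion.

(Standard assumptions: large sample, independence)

Answer: z = -3.7756, reject H₀

Derivation:
H₀: p = 0.5, H₁: p ≠ 0.5
Standard error: SE = √(p₀(1-p₀)/n) = √(0.5×0.5/440) = 0.023837
z-statistic: z = (p̂ - p₀)/SE = (0.41 - 0.5)/0.023837 = -3.7756
Critical value: z_0.025 = ±1.960
p-value = 0.0002
Decision: reject H₀ at α = 0.05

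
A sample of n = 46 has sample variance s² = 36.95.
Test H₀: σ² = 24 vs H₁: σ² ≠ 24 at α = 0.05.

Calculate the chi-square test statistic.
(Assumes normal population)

Answer: χ² = 69.2813, reject H₀

Derivation:
df = n - 1 = 45
χ² = (n-1)s²/σ₀² = 45×36.95/24 = 69.2813
Critical values: χ²_{0.975,45} = 28.366, χ²_{0.025,45} = 65.410
Rejection region: χ² < 28.366 or χ² > 65.410
Decision: reject H₀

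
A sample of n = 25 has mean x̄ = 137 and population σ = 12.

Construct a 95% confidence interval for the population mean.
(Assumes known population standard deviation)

Confidence level: 95%, α = 0.05
z_0.025 = 1.960
SE = σ/√n = 12/√25 = 2.4000
Margin of error = 1.960 × 2.4000 = 4.7040
CI: x̄ ± margin = 137 ± 4.7040
CI: (132.2960, 141.7040)

Answer: (132.2960, 141.7040)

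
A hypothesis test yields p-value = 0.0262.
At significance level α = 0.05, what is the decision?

Compare p-value to α:
0.0262 < 0.05
Decision: reject H₀

Answer: reject H₀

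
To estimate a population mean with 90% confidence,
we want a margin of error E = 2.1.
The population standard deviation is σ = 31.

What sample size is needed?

Answer: n = 590

Derivation:
z_0.05 = 1.645
n = (z×σ/E)² = (1.645×31/2.1)²
n = 589.6803
Round up: n = 590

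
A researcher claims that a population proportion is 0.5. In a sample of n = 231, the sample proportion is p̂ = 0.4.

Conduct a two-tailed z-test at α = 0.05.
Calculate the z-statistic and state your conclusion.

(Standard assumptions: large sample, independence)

Answer: z = -3.0397, reject H₀

Derivation:
H₀: p = 0.5, H₁: p ≠ 0.5
Standard error: SE = √(p₀(1-p₀)/n) = √(0.5×0.5/231) = 0.032898
z-statistic: z = (p̂ - p₀)/SE = (0.4 - 0.5)/0.032898 = -3.0397
Critical value: z_0.025 = ±1.960
p-value = 0.0024
Decision: reject H₀ at α = 0.05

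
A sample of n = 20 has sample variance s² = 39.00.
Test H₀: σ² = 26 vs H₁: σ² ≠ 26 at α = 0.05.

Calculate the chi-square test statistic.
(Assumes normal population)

Answer: χ² = 28.5000, fail to reject H₀

Derivation:
df = n - 1 = 19
χ² = (n-1)s²/σ₀² = 19×39.00/26 = 28.5000
Critical values: χ²_{0.975,19} = 8.907, χ²_{0.025,19} = 32.852
Rejection region: χ² < 8.907 or χ² > 32.852
Decision: fail to reject H₀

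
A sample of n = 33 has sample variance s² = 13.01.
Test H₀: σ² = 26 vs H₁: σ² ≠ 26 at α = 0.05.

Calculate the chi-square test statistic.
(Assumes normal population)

df = n - 1 = 32
χ² = (n-1)s²/σ₀² = 32×13.01/26 = 16.0123
Critical values: χ²_{0.975,32} = 18.291, χ²_{0.025,32} = 49.480
Rejection region: χ² < 18.291 or χ² > 49.480
Decision: reject H₀

Answer: χ² = 16.0123, reject H₀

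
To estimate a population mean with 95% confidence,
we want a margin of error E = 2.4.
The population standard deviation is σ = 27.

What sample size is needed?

Answer: n = 487

Derivation:
z_0.025 = 1.960
n = (z×σ/E)² = (1.960×27/2.4)²
n = 486.2025
Round up: n = 487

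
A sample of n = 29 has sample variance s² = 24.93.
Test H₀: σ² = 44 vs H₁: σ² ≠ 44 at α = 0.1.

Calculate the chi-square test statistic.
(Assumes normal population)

df = n - 1 = 28
χ² = (n-1)s²/σ₀² = 28×24.93/44 = 15.8645
Critical values: χ²_{0.95,28} = 16.928, χ²_{0.05,28} = 41.337
Rejection region: χ² < 16.928 or χ² > 41.337
Decision: reject H₀

Answer: χ² = 15.8645, reject H₀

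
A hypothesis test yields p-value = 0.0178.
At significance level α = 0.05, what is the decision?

Compare p-value to α:
0.0178 < 0.05
Decision: reject H₀

Answer: reject H₀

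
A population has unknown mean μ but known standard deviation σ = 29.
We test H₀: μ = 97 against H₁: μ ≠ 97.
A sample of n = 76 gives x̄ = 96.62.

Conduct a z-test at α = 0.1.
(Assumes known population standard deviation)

Standard error: SE = σ/√n = 29/√76 = 3.3265
z-statistic: z = (x̄ - μ₀)/SE = (96.62 - 97)/3.3265 = -0.1142
Critical value: ±1.645
p-value = 0.9091
Decision: fail to reject H₀

Answer: z = -0.1142, fail to reject H₀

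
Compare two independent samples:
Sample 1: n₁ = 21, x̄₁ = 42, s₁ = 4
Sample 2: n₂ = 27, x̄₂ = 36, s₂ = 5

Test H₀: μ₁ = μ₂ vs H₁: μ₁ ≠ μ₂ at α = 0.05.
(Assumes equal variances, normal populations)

Pooled variance: s²_p = [20×4² + 26×5²]/(46) = 21.0870
s_p = 4.5921
SE = s_p×√(1/n₁ + 1/n₂) = 4.5921×√(1/21 + 1/27) = 1.3361
t = (x̄₁ - x̄₂)/SE = (42 - 36)/1.3361 = 4.4907
df = 46, t-critical = ±2.013
Decision: reject H₀

Answer: t = 4.4907, reject H₀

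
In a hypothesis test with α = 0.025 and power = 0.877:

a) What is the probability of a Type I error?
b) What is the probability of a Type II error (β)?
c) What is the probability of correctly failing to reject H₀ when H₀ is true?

a) Type I error probability = α = 0.025
b) Power = P(reject H₀ | H₁ true) = 1 - β = 0.877, so Type II error probability = β = 1 - Power = 0.123
c) P(fail to reject H₀ | H₀ true) = 1 - α = 0.975

Answer: a) 0.025, b) 0.123, c) 0.975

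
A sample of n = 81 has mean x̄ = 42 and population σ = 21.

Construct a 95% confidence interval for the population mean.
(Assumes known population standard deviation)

Confidence level: 95%, α = 0.05
z_0.025 = 1.960
SE = σ/√n = 21/√81 = 2.3333
Margin of error = 1.960 × 2.3333 = 4.5733
CI: x̄ ± margin = 42 ± 4.5733
CI: (37.4267, 46.5733)

Answer: (37.4267, 46.5733)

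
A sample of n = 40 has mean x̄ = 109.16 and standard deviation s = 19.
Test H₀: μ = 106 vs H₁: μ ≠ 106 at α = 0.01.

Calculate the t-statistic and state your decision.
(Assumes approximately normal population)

df = n - 1 = 39
SE = s/√n = 19/√40 = 3.0042
t = (x̄ - μ₀)/SE = (109.16 - 106)/3.0042 = 1.0519
Critical value: t_{0.005,39} = ±2.708
p-value ≈ 0.2993
Decision: fail to reject H₀

Answer: t = 1.0519, fail to reject H₀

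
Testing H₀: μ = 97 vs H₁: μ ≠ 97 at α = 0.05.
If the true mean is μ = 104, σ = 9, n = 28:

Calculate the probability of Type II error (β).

Answer: β ≈ 0.0156

Derivation:
SE = σ/√n = 9/√28 = 1.7008
Critical values: μ₀ ± z_0.025×SE = 97 ± 1.960×1.7008
Acceptance region: (93.6664, 100.3336)
Under H₁ (μ = 104): z_high = (100.3336 - 104)/1.7008 = -2.1557, z_low = (93.6664 - 104)/1.7008 = -6.0757
β = P(not reject | H₁) = Φ(-2.1557) - Φ(-6.0757) ≈ 0.0156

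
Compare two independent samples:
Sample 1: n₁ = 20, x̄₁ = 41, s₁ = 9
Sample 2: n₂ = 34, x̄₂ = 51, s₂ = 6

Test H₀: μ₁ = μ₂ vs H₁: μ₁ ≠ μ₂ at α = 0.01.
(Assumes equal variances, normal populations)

Answer: t = -4.9003, reject H₀

Derivation:
Pooled variance: s²_p = [19×9² + 33×6²]/(52) = 52.4423
s_p = 7.2417
SE = s_p×√(1/n₁ + 1/n₂) = 7.2417×√(1/20 + 1/34) = 2.0407
t = (x̄₁ - x̄₂)/SE = (41 - 51)/2.0407 = -4.9003
df = 52, t-critical = ±2.674
Decision: reject H₀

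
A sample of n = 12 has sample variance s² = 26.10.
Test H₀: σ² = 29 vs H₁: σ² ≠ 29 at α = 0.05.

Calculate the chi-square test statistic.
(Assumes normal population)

Answer: χ² = 9.9000, fail to reject H₀

Derivation:
df = n - 1 = 11
χ² = (n-1)s²/σ₀² = 11×26.10/29 = 9.9000
Critical values: χ²_{0.975,11} = 3.816, χ²_{0.025,11} = 21.920
Rejection region: χ² < 3.816 or χ² > 21.920
Decision: fail to reject H₀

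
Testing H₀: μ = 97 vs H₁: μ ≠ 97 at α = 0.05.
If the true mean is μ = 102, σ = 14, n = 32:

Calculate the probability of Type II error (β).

SE = σ/√n = 14/√32 = 2.4749
Critical values: μ₀ ± z_0.025×SE = 97 ± 1.960×2.4749
Acceptance region: (92.1492, 101.8508)
Under H₁ (μ = 102): z_high = (101.8508 - 102)/2.4749 = -0.0603, z_low = (92.1492 - 102)/2.4749 = -3.9803
β = P(not reject | H₁) = Φ(-0.0603) - Φ(-3.9803) ≈ 0.4759

Answer: β ≈ 0.4759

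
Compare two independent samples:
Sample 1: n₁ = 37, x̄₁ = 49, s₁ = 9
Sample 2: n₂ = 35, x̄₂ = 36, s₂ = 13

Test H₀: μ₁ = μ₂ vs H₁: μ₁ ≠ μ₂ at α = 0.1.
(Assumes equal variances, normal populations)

Pooled variance: s²_p = [36×9² + 34×13²]/(70) = 123.7429
s_p = 11.1240
SE = s_p×√(1/n₁ + 1/n₂) = 11.1240×√(1/37 + 1/35) = 2.6230
t = (x̄₁ - x̄₂)/SE = (49 - 36)/2.6230 = 4.9562
df = 70, t-critical = ±1.667
Decision: reject H₀

Answer: t = 4.9562, reject H₀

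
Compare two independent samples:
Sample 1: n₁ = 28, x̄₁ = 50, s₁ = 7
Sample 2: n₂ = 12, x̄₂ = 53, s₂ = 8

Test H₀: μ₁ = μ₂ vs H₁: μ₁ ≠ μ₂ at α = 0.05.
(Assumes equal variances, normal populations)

Answer: t = -1.1905, fail to reject H₀

Derivation:
Pooled variance: s²_p = [27×7² + 11×8²]/(38) = 53.3421
s_p = 7.3036
SE = s_p×√(1/n₁ + 1/n₂) = 7.3036×√(1/28 + 1/12) = 2.5200
t = (x̄₁ - x̄₂)/SE = (50 - 53)/2.5200 = -1.1905
df = 38, t-critical = ±2.024
Decision: fail to reject H₀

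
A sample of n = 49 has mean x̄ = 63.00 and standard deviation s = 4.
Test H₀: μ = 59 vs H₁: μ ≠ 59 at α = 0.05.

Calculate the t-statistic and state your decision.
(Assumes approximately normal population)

Answer: t = 7.0004, reject H₀

Derivation:
df = n - 1 = 48
SE = s/√n = 4/√49 = 0.5714
t = (x̄ - μ₀)/SE = (63.00 - 59)/0.5714 = 7.0004
Critical value: t_{0.025,48} = ±2.011
p-value < 0.0001
Decision: reject H₀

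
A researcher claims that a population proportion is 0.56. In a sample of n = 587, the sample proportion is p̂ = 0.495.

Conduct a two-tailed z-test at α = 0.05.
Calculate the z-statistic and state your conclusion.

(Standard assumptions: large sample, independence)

H₀: p = 0.56, H₁: p ≠ 0.56
Standard error: SE = √(p₀(1-p₀)/n) = √(0.56×0.44/587) = 0.020488
z-statistic: z = (p̂ - p₀)/SE = (0.495 - 0.56)/0.020488 = -3.1726
Critical value: z_0.025 = ±1.960
p-value = 0.0015
Decision: reject H₀ at α = 0.05

Answer: z = -3.1726, reject H₀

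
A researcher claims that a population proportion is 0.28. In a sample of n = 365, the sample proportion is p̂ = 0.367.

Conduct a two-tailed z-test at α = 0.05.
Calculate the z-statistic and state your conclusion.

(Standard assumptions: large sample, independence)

Answer: z = 3.7018, reject H₀

Derivation:
H₀: p = 0.28, H₁: p ≠ 0.28
Standard error: SE = √(p₀(1-p₀)/n) = √(0.28×0.72/365) = 0.023502
z-statistic: z = (p̂ - p₀)/SE = (0.367 - 0.28)/0.023502 = 3.7018
Critical value: z_0.025 = ±1.960
p-value = 0.0002
Decision: reject H₀ at α = 0.05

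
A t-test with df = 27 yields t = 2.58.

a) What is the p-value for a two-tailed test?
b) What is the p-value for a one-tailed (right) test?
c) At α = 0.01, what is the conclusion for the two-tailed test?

Answer: a) 0.0156, b) 0.0078, c) fail to reject H₀

Derivation:
Using t-distribution with df = 27:
a) Two-tailed: p = 2×P(T > 2.58) = 0.0156
b) One-tailed: p = P(T > 2.58) = 0.0078
c) 0.0156 ≥ 0.01, fail to reject H₀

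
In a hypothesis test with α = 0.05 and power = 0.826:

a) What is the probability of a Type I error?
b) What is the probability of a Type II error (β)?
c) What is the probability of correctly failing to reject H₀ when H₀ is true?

a) Type I error probability = α = 0.05
b) Power = P(reject H₀ | H₁ true) = 1 - β = 0.826, so Type II error probability = β = 1 - Power = 0.174
c) P(fail to reject H₀ | H₀ true) = 1 - α = 0.95

Answer: a) 0.05, b) 0.174, c) 0.95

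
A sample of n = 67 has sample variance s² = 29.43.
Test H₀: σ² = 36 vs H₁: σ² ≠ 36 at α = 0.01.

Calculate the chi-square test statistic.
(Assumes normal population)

df = n - 1 = 66
χ² = (n-1)s²/σ₀² = 66×29.43/36 = 53.9550
Critical values: χ²_{0.995,66} = 40.158, χ²_{0.005,66} = 99.330
Rejection region: χ² < 40.158 or χ² > 99.330
Decision: fail to reject H₀

Answer: χ² = 53.9550, fail to reject H₀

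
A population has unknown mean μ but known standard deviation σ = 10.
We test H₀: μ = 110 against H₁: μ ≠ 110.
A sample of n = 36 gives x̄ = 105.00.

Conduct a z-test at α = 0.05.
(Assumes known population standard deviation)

Answer: z = -2.9999, reject H₀

Derivation:
Standard error: SE = σ/√n = 10/√36 = 1.6667
z-statistic: z = (x̄ - μ₀)/SE = (105.00 - 110)/1.6667 = -2.9999
Critical value: ±1.960
p-value = 0.0027
Decision: reject H₀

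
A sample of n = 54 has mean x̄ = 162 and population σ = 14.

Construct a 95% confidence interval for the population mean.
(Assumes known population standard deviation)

Confidence level: 95%, α = 0.05
z_0.025 = 1.960
SE = σ/√n = 14/√54 = 1.9052
Margin of error = 1.960 × 1.9052 = 3.7342
CI: x̄ ± margin = 162 ± 3.7342
CI: (158.2658, 165.7342)

Answer: (158.2658, 165.7342)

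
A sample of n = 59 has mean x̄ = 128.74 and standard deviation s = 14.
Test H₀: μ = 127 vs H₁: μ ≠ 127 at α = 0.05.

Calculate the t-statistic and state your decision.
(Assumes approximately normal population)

Answer: t = 0.9547, fail to reject H₀

Derivation:
df = n - 1 = 58
SE = s/√n = 14/√59 = 1.8226
t = (x̄ - μ₀)/SE = (128.74 - 127)/1.8226 = 0.9547
Critical value: t_{0.025,58} = ±2.002
p-value ≈ 0.3437
Decision: fail to reject H₀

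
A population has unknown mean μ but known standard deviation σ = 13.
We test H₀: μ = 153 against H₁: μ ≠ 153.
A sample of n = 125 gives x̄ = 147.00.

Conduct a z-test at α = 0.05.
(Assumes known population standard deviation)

Answer: z = -5.1600, reject H₀

Derivation:
Standard error: SE = σ/√n = 13/√125 = 1.1628
z-statistic: z = (x̄ - μ₀)/SE = (147.00 - 153)/1.1628 = -5.1600
Critical value: ±1.960
p-value < 0.0001
Decision: reject H₀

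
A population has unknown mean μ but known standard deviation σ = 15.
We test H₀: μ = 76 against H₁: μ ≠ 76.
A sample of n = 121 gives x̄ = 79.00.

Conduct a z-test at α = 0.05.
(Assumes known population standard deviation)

Standard error: SE = σ/√n = 15/√121 = 1.3636
z-statistic: z = (x̄ - μ₀)/SE = (79.00 - 76)/1.3636 = 2.2001
Critical value: ±1.960
p-value = 0.0278
Decision: reject H₀

Answer: z = 2.2001, reject H₀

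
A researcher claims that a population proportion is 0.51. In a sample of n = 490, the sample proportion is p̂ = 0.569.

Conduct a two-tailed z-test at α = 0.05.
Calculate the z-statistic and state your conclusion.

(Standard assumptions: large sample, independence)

H₀: p = 0.51, H₁: p ≠ 0.51
Standard error: SE = √(p₀(1-p₀)/n) = √(0.51×0.49/490) = 0.022583
z-statistic: z = (p̂ - p₀)/SE = (0.569 - 0.51)/0.022583 = 2.6126
Critical value: z_0.025 = ±1.960
p-value = 0.0090
Decision: reject H₀ at α = 0.05

Answer: z = 2.6126, reject H₀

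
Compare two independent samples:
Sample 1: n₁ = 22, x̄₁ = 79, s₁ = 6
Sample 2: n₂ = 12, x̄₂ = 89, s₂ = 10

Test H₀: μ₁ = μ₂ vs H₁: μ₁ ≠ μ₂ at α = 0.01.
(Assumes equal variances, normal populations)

Pooled variance: s²_p = [21×6² + 11×10²]/(32) = 58.0000
s_p = 7.6158
SE = s_p×√(1/n₁ + 1/n₂) = 7.6158×√(1/22 + 1/12) = 2.7331
t = (x̄₁ - x̄₂)/SE = (79 - 89)/2.7331 = -3.6588
df = 32, t-critical = ±2.738
Decision: reject H₀

Answer: t = -3.6588, reject H₀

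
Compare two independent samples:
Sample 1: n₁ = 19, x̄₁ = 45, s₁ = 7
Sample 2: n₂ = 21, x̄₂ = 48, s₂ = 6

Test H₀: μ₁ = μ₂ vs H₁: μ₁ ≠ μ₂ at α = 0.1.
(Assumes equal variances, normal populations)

Pooled variance: s²_p = [18×7² + 20×6²]/(38) = 42.1579
s_p = 6.4929
SE = s_p×√(1/n₁ + 1/n₂) = 6.4929×√(1/19 + 1/21) = 2.0558
t = (x̄₁ - x̄₂)/SE = (45 - 48)/2.0558 = -1.4593
df = 38, t-critical = ±1.686
Decision: fail to reject H₀

Answer: t = -1.4593, fail to reject H₀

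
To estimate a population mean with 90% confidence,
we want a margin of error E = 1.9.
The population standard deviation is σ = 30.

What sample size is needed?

z_0.05 = 1.645
n = (z×σ/E)² = (1.645×30/1.9)²
n = 674.6323
Round up: n = 675

Answer: n = 675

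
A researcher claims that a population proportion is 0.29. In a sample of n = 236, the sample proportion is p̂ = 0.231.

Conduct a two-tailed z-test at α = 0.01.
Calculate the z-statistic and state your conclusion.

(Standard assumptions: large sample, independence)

Answer: z = -1.9975, fail to reject H₀

Derivation:
H₀: p = 0.29, H₁: p ≠ 0.29
Standard error: SE = √(p₀(1-p₀)/n) = √(0.29×0.71/236) = 0.029537
z-statistic: z = (p̂ - p₀)/SE = (0.231 - 0.29)/0.029537 = -1.9975
Critical value: z_0.005 = ±2.576
p-value = 0.0458
Decision: fail to reject H₀ at α = 0.01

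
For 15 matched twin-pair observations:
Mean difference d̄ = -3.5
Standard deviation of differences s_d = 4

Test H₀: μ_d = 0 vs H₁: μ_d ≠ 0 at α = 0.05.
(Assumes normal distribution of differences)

df = n - 1 = 14
SE = s_d/√n = 4/√15 = 1.0328
t = d̄/SE = -3.5/1.0328 = -3.3888
Critical value: t_{0.025,14} = ±2.145
p-value ≈ 0.0044
Decision: reject H₀

Answer: t = -3.3888, reject H₀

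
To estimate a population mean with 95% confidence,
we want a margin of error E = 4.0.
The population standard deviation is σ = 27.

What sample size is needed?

Answer: n = 176

Derivation:
z_0.025 = 1.960
n = (z×σ/E)² = (1.960×27/4.0)²
n = 175.0329
Round up: n = 176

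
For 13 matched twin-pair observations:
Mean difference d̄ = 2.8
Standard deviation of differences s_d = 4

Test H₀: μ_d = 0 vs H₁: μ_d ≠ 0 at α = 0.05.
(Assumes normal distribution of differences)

Answer: t = 2.5239, reject H₀

Derivation:
df = n - 1 = 12
SE = s_d/√n = 4/√13 = 1.1094
t = d̄/SE = 2.8/1.1094 = 2.5239
Critical value: t_{0.025,12} = ±2.179
p-value ≈ 0.0267
Decision: reject H₀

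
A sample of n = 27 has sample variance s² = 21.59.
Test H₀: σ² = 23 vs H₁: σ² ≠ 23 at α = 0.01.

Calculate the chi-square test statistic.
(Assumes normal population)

df = n - 1 = 26
χ² = (n-1)s²/σ₀² = 26×21.59/23 = 24.4061
Critical values: χ²_{0.995,26} = 11.160, χ²_{0.005,26} = 48.290
Rejection region: χ² < 11.160 or χ² > 48.290
Decision: fail to reject H₀

Answer: χ² = 24.4061, fail to reject H₀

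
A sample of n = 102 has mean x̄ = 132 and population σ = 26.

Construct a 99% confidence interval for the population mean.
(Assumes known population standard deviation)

Answer: (125.3683, 138.6317)

Derivation:
Confidence level: 99%, α = 0.01
z_0.005 = 2.576
SE = σ/√n = 26/√102 = 2.5744
Margin of error = 2.576 × 2.5744 = 6.6317
CI: x̄ ± margin = 132 ± 6.6317
CI: (125.3683, 138.6317)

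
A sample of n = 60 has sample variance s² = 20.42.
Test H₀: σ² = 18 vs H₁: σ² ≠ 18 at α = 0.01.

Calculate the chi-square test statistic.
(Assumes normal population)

Answer: χ² = 66.9322, fail to reject H₀

Derivation:
df = n - 1 = 59
χ² = (n-1)s²/σ₀² = 59×20.42/18 = 66.9322
Critical values: χ²_{0.995,59} = 34.770, χ²_{0.005,59} = 90.715
Rejection region: χ² < 34.770 or χ² > 90.715
Decision: fail to reject H₀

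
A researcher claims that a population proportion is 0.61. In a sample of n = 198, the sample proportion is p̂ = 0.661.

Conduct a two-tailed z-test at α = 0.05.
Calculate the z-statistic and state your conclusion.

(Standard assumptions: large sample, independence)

Answer: z = 1.4713, fail to reject H₀

Derivation:
H₀: p = 0.61, H₁: p ≠ 0.61
Standard error: SE = √(p₀(1-p₀)/n) = √(0.61×0.39/198) = 0.034663
z-statistic: z = (p̂ - p₀)/SE = (0.661 - 0.61)/0.034663 = 1.4713
Critical value: z_0.025 = ±1.960
p-value = 0.1412
Decision: fail to reject H₀ at α = 0.05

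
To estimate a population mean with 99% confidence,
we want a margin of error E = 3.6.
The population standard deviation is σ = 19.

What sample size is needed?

Answer: n = 185

Derivation:
z_0.005 = 2.576
n = (z×σ/E)² = (2.576×19/3.6)²
n = 184.8391
Round up: n = 185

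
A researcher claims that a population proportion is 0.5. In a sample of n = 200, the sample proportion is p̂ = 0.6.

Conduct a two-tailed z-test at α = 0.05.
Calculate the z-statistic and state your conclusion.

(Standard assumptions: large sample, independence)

Answer: z = 2.8285, reject H₀

Derivation:
H₀: p = 0.5, H₁: p ≠ 0.5
Standard error: SE = √(p₀(1-p₀)/n) = √(0.5×0.5/200) = 0.035355
z-statistic: z = (p̂ - p₀)/SE = (0.6 - 0.5)/0.035355 = 2.8285
Critical value: z_0.025 = ±1.960
p-value = 0.0047
Decision: reject H₀ at α = 0.05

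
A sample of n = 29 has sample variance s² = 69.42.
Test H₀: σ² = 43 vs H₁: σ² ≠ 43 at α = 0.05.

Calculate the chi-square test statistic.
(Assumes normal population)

df = n - 1 = 28
χ² = (n-1)s²/σ₀² = 28×69.42/43 = 45.2037
Critical values: χ²_{0.975,28} = 15.308, χ²_{0.025,28} = 44.461
Rejection region: χ² < 15.308 or χ² > 44.461
Decision: reject H₀

Answer: χ² = 45.2037, reject H₀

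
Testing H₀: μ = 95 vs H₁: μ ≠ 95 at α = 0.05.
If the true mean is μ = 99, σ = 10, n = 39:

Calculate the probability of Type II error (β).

Answer: β ≈ 0.2953

Derivation:
SE = σ/√n = 10/√39 = 1.6013
Critical values: μ₀ ± z_0.025×SE = 95 ± 1.960×1.6013
Acceptance region: (91.8615, 98.1385)
Under H₁ (μ = 99): z_high = (98.1385 - 99)/1.6013 = -0.5380, z_low = (91.8615 - 99)/1.6013 = -4.4579
β = P(not reject | H₁) = Φ(-0.5380) - Φ(-4.4579) ≈ 0.2953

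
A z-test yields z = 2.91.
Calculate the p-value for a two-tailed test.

For z = 2.91:
p = 2×P(Z > |2.91|) = 2×(1 - Φ(2.91)) = 0.0036

Answer: p-value ≈ 0.0036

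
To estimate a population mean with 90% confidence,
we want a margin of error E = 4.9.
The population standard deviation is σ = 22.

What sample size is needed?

z_0.05 = 1.645
n = (z×σ/E)² = (1.645×22/4.9)²
n = 54.5488
Round up: n = 55

Answer: n = 55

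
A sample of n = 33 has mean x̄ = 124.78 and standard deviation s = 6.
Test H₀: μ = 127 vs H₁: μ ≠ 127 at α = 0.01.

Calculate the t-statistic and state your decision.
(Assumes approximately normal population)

df = n - 1 = 32
SE = s/√n = 6/√33 = 1.0445
t = (x̄ - μ₀)/SE = (124.78 - 127)/1.0445 = -2.1254
Critical value: t_{0.005,32} = ±2.738
p-value ≈ 0.0414
Decision: fail to reject H₀

Answer: t = -2.1254, fail to reject H₀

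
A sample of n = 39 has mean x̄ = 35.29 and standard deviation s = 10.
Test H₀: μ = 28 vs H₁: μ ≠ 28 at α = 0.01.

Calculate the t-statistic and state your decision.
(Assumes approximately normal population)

Answer: t = 4.5526, reject H₀

Derivation:
df = n - 1 = 38
SE = s/√n = 10/√39 = 1.6013
t = (x̄ - μ₀)/SE = (35.29 - 28)/1.6013 = 4.5526
Critical value: t_{0.005,38} = ±2.712
p-value ≈ 0.0001
Decision: reject H₀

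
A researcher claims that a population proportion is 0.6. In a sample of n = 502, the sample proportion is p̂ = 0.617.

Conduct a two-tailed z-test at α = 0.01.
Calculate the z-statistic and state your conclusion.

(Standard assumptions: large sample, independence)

H₀: p = 0.6, H₁: p ≠ 0.6
Standard error: SE = √(p₀(1-p₀)/n) = √(0.6×0.4/502) = 0.021865
z-statistic: z = (p̂ - p₀)/SE = (0.617 - 0.6)/0.021865 = 0.7775
Critical value: z_0.005 = ±2.576
p-value = 0.4369
Decision: fail to reject H₀ at α = 0.01

Answer: z = 0.7775, fail to reject H₀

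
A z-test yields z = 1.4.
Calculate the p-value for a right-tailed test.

Answer: p-value ≈ 0.0808

Derivation:
For z = 1.4:
p = P(Z > 1.4) = 1 - Φ(1.4) = 0.0808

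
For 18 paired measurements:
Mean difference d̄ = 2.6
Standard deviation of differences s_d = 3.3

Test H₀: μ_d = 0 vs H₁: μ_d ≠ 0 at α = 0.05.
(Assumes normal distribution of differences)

Answer: t = 3.3428, reject H₀

Derivation:
df = n - 1 = 17
SE = s_d/√n = 3.3/√18 = 0.7778
t = d̄/SE = 2.6/0.7778 = 3.3428
Critical value: t_{0.025,17} = ±2.110
p-value ≈ 0.0039
Decision: reject H₀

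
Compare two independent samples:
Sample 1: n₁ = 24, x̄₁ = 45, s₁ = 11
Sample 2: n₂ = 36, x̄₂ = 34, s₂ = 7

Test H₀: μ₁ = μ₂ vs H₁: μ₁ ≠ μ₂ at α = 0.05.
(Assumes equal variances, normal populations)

Pooled variance: s²_p = [23×11² + 35×7²]/(58) = 77.5517
s_p = 8.8063
SE = s_p×√(1/n₁ + 1/n₂) = 8.8063×√(1/24 + 1/36) = 2.3207
t = (x̄₁ - x̄₂)/SE = (45 - 34)/2.3207 = 4.7399
df = 58, t-critical = ±2.002
Decision: reject H₀

Answer: t = 4.7399, reject H₀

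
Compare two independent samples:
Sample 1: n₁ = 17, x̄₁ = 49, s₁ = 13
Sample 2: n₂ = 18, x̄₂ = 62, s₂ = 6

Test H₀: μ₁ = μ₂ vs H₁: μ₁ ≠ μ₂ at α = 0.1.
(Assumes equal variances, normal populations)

Answer: t = -3.8346, reject H₀

Derivation:
Pooled variance: s²_p = [16×13² + 17×6²]/(33) = 100.4848
s_p = 10.0242
SE = s_p×√(1/n₁ + 1/n₂) = 10.0242×√(1/17 + 1/18) = 3.3902
t = (x̄₁ - x̄₂)/SE = (49 - 62)/3.3902 = -3.8346
df = 33, t-critical = ±1.692
Decision: reject H₀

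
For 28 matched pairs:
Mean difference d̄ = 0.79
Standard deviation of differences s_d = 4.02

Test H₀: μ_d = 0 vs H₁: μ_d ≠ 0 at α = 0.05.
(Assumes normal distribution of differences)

Answer: t = 1.0399, fail to reject H₀

Derivation:
df = n - 1 = 27
SE = s_d/√n = 4.02/√28 = 0.7597
t = d̄/SE = 0.79/0.7597 = 1.0399
Critical value: t_{0.025,27} = ±2.052
p-value ≈ 0.3076
Decision: fail to reject H₀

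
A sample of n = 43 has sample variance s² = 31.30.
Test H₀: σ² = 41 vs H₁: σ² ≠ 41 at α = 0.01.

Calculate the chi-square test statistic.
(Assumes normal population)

Answer: χ² = 32.0634, fail to reject H₀

Derivation:
df = n - 1 = 42
χ² = (n-1)s²/σ₀² = 42×31.30/41 = 32.0634
Critical values: χ²_{0.995,42} = 22.138, χ²_{0.005,42} = 69.336
Rejection region: χ² < 22.138 or χ² > 69.336
Decision: fail to reject H₀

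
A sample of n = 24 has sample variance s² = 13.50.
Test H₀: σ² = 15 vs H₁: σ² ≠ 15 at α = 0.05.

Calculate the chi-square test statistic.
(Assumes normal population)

df = n - 1 = 23
χ² = (n-1)s²/σ₀² = 23×13.50/15 = 20.7000
Critical values: χ²_{0.975,23} = 11.689, χ²_{0.025,23} = 38.076
Rejection region: χ² < 11.689 or χ² > 38.076
Decision: fail to reject H₀

Answer: χ² = 20.7000, fail to reject H₀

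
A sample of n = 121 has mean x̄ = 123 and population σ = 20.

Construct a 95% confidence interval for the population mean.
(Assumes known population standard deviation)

Confidence level: 95%, α = 0.05
z_0.025 = 1.960
SE = σ/√n = 20/√121 = 1.8182
Margin of error = 1.960 × 1.8182 = 3.5637
CI: x̄ ± margin = 123 ± 3.5637
CI: (119.4363, 126.5637)

Answer: (119.4363, 126.5637)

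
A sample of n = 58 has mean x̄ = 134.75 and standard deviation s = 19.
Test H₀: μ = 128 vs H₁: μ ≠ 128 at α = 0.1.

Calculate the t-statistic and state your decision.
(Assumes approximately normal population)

Answer: t = 2.7056, reject H₀

Derivation:
df = n - 1 = 57
SE = s/√n = 19/√58 = 2.4948
t = (x̄ - μ₀)/SE = (134.75 - 128)/2.4948 = 2.7056
Critical value: t_{0.05,57} = ±1.672
p-value ≈ 0.0090
Decision: reject H₀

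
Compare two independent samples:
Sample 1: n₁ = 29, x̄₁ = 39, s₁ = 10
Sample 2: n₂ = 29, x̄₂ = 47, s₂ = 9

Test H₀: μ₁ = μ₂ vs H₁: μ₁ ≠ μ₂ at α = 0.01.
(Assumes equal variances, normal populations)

Answer: t = -3.2022, reject H₀

Derivation:
Pooled variance: s²_p = [28×10² + 28×9²]/(56) = 90.5000
s_p = 9.5131
SE = s_p×√(1/n₁ + 1/n₂) = 9.5131×√(1/29 + 1/29) = 2.4983
t = (x̄₁ - x̄₂)/SE = (39 - 47)/2.4983 = -3.2022
df = 56, t-critical = ±2.667
Decision: reject H₀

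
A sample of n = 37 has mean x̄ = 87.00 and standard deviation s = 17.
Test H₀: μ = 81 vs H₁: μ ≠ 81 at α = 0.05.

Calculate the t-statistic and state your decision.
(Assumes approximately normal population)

df = n - 1 = 36
SE = s/√n = 17/√37 = 2.7948
t = (x̄ - μ₀)/SE = (87.00 - 81)/2.7948 = 2.1468
Critical value: t_{0.025,36} = ±2.028
p-value ≈ 0.0386
Decision: reject H₀

Answer: t = 2.1468, reject H₀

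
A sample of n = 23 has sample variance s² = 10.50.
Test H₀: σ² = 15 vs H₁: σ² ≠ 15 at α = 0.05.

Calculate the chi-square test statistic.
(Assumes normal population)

Answer: χ² = 15.4000, fail to reject H₀

Derivation:
df = n - 1 = 22
χ² = (n-1)s²/σ₀² = 22×10.50/15 = 15.4000
Critical values: χ²_{0.975,22} = 10.982, χ²_{0.025,22} = 36.781
Rejection region: χ² < 10.982 or χ² > 36.781
Decision: fail to reject H₀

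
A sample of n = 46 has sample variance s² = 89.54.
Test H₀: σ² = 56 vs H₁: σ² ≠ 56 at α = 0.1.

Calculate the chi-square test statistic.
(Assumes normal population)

df = n - 1 = 45
χ² = (n-1)s²/σ₀² = 45×89.54/56 = 71.9518
Critical values: χ²_{0.95,45} = 30.612, χ²_{0.05,45} = 61.656
Rejection region: χ² < 30.612 or χ² > 61.656
Decision: reject H₀

Answer: χ² = 71.9518, reject H₀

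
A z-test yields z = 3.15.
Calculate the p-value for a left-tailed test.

Answer: p-value ≈ 0.9992

Derivation:
For z = 3.15:
p = P(Z < 3.15) = Φ(3.15) = 0.9992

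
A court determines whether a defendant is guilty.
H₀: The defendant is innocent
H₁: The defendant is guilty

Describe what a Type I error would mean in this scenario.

Answer: Convicting an innocent person

Derivation:
Type I error: rejecting H₀ when it is actually true (false positive).
Type II error: failing to reject H₀ when H₁ is actually true (false negative).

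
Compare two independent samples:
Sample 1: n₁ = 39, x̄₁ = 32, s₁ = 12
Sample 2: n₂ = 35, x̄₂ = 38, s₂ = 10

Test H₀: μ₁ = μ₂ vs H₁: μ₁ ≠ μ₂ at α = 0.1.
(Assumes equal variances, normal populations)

Answer: t = -2.3214, reject H₀

Derivation:
Pooled variance: s²_p = [38×12² + 34×10²]/(72) = 123.2222
s_p = 11.1005
SE = s_p×√(1/n₁ + 1/n₂) = 11.1005×√(1/39 + 1/35) = 2.5846
t = (x̄₁ - x̄₂)/SE = (32 - 38)/2.5846 = -2.3214
df = 72, t-critical = ±1.666
Decision: reject H₀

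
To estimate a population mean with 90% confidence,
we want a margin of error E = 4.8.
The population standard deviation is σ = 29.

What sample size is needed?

Answer: n = 99

Derivation:
z_0.05 = 1.645
n = (z×σ/E)² = (1.645×29/4.8)²
n = 98.7746
Round up: n = 99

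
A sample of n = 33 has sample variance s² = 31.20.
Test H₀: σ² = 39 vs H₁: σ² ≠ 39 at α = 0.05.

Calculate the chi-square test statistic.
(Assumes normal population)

df = n - 1 = 32
χ² = (n-1)s²/σ₀² = 32×31.20/39 = 25.6000
Critical values: χ²_{0.975,32} = 18.291, χ²_{0.025,32} = 49.480
Rejection region: χ² < 18.291 or χ² > 49.480
Decision: fail to reject H₀

Answer: χ² = 25.6000, fail to reject H₀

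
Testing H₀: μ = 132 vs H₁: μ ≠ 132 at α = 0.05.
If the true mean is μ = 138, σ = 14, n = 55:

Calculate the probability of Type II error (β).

Answer: β ≈ 0.1116

Derivation:
SE = σ/√n = 14/√55 = 1.8878
Critical values: μ₀ ± z_0.025×SE = 132 ± 1.960×1.8878
Acceptance region: (128.2999, 135.7001)
Under H₁ (μ = 138): z_high = (135.7001 - 138)/1.8878 = -1.2183, z_low = (128.2999 - 138)/1.8878 = -5.1383
β = P(not reject | H₁) = Φ(-1.2183) - Φ(-5.1383) ≈ 0.1116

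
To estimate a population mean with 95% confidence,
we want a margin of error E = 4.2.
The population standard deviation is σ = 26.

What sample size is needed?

z_0.025 = 1.960
n = (z×σ/E)² = (1.960×26/4.2)²
n = 147.2178
Round up: n = 148

Answer: n = 148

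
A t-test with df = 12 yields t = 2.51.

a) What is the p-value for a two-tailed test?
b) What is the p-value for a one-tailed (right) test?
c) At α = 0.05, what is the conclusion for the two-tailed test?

Using t-distribution with df = 12:
a) Two-tailed: p = 2×P(T > 2.51) = 0.0274
b) One-tailed: p = P(T > 2.51) = 0.0137
c) 0.0274 < 0.05, reject H₀

Answer: a) 0.0274, b) 0.0137, c) reject H₀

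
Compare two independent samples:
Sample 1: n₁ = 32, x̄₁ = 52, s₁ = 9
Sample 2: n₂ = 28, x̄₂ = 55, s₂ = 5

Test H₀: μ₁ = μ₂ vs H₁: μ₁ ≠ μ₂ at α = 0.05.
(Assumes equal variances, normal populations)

Answer: t = -1.5642, fail to reject H₀

Derivation:
Pooled variance: s²_p = [31×9² + 27×5²]/(58) = 54.9310
s_p = 7.4115
SE = s_p×√(1/n₁ + 1/n₂) = 7.4115×√(1/32 + 1/28) = 1.9179
t = (x̄₁ - x̄₂)/SE = (52 - 55)/1.9179 = -1.5642
df = 58, t-critical = ±2.002
Decision: fail to reject H₀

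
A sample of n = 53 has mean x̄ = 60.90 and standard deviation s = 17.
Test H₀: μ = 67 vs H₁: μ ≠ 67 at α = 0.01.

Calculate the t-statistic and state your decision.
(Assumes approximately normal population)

Answer: t = -2.6123, fail to reject H₀

Derivation:
df = n - 1 = 52
SE = s/√n = 17/√53 = 2.3351
t = (x̄ - μ₀)/SE = (60.90 - 67)/2.3351 = -2.6123
Critical value: t_{0.005,52} = ±2.674
p-value ≈ 0.0117
Decision: fail to reject H₀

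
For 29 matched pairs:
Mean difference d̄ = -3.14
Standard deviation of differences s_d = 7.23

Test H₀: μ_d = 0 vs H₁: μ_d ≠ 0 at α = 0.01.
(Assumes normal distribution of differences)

Answer: t = -2.3387, fail to reject H₀

Derivation:
df = n - 1 = 28
SE = s_d/√n = 7.23/√29 = 1.3426
t = d̄/SE = -3.14/1.3426 = -2.3387
Critical value: t_{0.005,28} = ±2.763
p-value ≈ 0.0267
Decision: fail to reject H₀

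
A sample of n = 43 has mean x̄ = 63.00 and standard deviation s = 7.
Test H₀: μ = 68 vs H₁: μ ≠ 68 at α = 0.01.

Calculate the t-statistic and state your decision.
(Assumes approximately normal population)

df = n - 1 = 42
SE = s/√n = 7/√43 = 1.0675
t = (x̄ - μ₀)/SE = (63.00 - 68)/1.0675 = -4.6838
Critical value: t_{0.005,42} = ±2.698
p-value < 0.0001
Decision: reject H₀

Answer: t = -4.6838, reject H₀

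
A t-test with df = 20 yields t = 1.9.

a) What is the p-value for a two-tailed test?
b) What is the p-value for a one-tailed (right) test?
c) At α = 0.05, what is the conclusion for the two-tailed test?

Answer: a) 0.0719, b) 0.0360, c) fail to reject H₀

Derivation:
Using t-distribution with df = 20:
a) Two-tailed: p = 2×P(T > 1.9) = 0.0719
b) One-tailed: p = P(T > 1.9) = 0.0360
c) 0.0719 ≥ 0.05, fail to reject H₀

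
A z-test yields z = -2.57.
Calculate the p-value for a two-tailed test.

For z = -2.57:
p = 2×P(Z > |-2.57|) = 2×(1 - Φ(2.57)) = 0.0102

Answer: p-value ≈ 0.0102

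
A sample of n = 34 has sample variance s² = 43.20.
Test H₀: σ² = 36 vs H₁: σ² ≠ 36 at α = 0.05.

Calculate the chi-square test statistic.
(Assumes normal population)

Answer: χ² = 39.6000, fail to reject H₀

Derivation:
df = n - 1 = 33
χ² = (n-1)s²/σ₀² = 33×43.20/36 = 39.6000
Critical values: χ²_{0.975,33} = 19.047, χ²_{0.025,33} = 50.725
Rejection region: χ² < 19.047 or χ² > 50.725
Decision: fail to reject H₀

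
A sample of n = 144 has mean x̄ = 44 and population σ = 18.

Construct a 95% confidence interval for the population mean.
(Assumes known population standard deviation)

Answer: (41.0600, 46.9400)

Derivation:
Confidence level: 95%, α = 0.05
z_0.025 = 1.960
SE = σ/√n = 18/√144 = 1.5000
Margin of error = 1.960 × 1.5000 = 2.9400
CI: x̄ ± margin = 44 ± 2.9400
CI: (41.0600, 46.9400)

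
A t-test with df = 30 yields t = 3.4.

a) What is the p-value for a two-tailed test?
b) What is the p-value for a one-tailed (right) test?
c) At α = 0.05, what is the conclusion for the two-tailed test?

Answer: a) 0.0019, b) 0.0010, c) reject H₀

Derivation:
Using t-distribution with df = 30:
a) Two-tailed: p = 2×P(T > 3.4) = 0.0019
b) One-tailed: p = P(T > 3.4) = 0.0010
c) 0.0019 < 0.05, reject H₀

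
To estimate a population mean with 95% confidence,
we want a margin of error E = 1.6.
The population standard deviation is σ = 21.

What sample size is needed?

Answer: n = 662

Derivation:
z_0.025 = 1.960
n = (z×σ/E)² = (1.960×21/1.6)²
n = 661.7756
Round up: n = 662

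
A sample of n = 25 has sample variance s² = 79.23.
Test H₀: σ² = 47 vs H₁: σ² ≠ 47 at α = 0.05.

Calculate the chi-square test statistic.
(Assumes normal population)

df = n - 1 = 24
χ² = (n-1)s²/σ₀² = 24×79.23/47 = 40.4579
Critical values: χ²_{0.975,24} = 12.401, χ²_{0.025,24} = 39.364
Rejection region: χ² < 12.401 or χ² > 39.364
Decision: reject H₀

Answer: χ² = 40.4579, reject H₀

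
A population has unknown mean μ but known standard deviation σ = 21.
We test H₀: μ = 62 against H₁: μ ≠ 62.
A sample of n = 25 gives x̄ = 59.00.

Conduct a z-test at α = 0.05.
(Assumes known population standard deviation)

Standard error: SE = σ/√n = 21/√25 = 4.2000
z-statistic: z = (x̄ - μ₀)/SE = (59.00 - 62)/4.2000 = -0.7143
Critical value: ±1.960
p-value = 0.4750
Decision: fail to reject H₀

Answer: z = -0.7143, fail to reject H₀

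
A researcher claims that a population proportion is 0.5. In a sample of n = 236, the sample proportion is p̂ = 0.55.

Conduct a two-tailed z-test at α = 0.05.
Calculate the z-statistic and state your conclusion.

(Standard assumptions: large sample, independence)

H₀: p = 0.5, H₁: p ≠ 0.5
Standard error: SE = √(p₀(1-p₀)/n) = √(0.5×0.5/236) = 0.032547
z-statistic: z = (p̂ - p₀)/SE = (0.55 - 0.5)/0.032547 = 1.5362
Critical value: z_0.025 = ±1.960
p-value = 0.1245
Decision: fail to reject H₀ at α = 0.05

Answer: z = 1.5362, fail to reject H₀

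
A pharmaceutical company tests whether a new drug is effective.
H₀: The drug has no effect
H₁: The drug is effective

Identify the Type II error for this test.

Type I error: rejecting H₀ when it is actually true (false positive).
Type II error: failing to reject H₀ when H₁ is actually true (false negative).

Answer: Failing to detect the drug's effect when it actually works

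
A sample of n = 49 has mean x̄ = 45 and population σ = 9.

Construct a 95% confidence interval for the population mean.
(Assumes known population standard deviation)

Confidence level: 95%, α = 0.05
z_0.025 = 1.960
SE = σ/√n = 9/√49 = 1.2857
Margin of error = 1.960 × 1.2857 = 2.5200
CI: x̄ ± margin = 45 ± 2.5200
CI: (42.4800, 47.5200)

Answer: (42.4800, 47.5200)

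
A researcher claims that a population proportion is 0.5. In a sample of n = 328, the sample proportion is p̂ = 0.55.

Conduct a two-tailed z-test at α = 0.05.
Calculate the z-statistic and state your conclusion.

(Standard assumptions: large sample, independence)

Answer: z = 1.8111, fail to reject H₀

Derivation:
H₀: p = 0.5, H₁: p ≠ 0.5
Standard error: SE = √(p₀(1-p₀)/n) = √(0.5×0.5/328) = 0.027608
z-statistic: z = (p̂ - p₀)/SE = (0.55 - 0.5)/0.027608 = 1.8111
Critical value: z_0.025 = ±1.960
p-value = 0.0701
Decision: fail to reject H₀ at α = 0.05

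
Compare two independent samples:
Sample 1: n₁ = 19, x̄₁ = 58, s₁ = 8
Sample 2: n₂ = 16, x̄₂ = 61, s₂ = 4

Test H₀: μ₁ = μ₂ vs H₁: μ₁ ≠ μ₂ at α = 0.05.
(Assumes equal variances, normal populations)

Answer: t = -1.3613, fail to reject H₀

Derivation:
Pooled variance: s²_p = [18×8² + 15×4²]/(33) = 42.1818
s_p = 6.4948
SE = s_p×√(1/n₁ + 1/n₂) = 6.4948×√(1/19 + 1/16) = 2.2038
t = (x̄₁ - x̄₂)/SE = (58 - 61)/2.2038 = -1.3613
df = 33, t-critical = ±2.035
Decision: fail to reject H₀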